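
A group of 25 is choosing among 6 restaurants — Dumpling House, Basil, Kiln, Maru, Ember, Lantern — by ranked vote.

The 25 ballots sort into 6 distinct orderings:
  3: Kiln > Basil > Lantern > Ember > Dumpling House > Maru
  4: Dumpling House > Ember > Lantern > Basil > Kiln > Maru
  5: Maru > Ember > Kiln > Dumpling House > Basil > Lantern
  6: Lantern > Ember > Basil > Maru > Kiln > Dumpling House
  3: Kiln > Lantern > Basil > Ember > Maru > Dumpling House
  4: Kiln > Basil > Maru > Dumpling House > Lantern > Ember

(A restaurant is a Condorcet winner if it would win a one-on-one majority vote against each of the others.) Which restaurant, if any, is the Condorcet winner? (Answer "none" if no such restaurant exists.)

none

Check each pair by majority over 25 ballots:
Dumpling House vs Basil: 4+5 = 9 for Dumpling House, 16 for Basil — Basil by 16–9.
Dumpling House vs Kiln: Dumpling House preferred on 4 ballots; Kiln wins 21–4.
Dumpling House vs Maru: Dumpling House is ranked higher on 3+4 = 7 ballots, Maru on 18. Maru wins 18–7.
Dumpling House vs Ember: 4+4 = 8 for Dumpling House, 17 for Ember — Ember by 17–8.
Dumpling House vs Lantern: Dumpling House is ranked higher on 4+5+4 = 13 ballots, Lantern on 12. Dumpling House wins 13–12.
Basil vs Kiln: Basil is ranked higher on 4+6 = 10 ballots, Kiln on 15. Kiln wins 15–10.
Basil vs Maru: Basil preferred on 3+4+6+3+4 = 20 ballots; Basil wins 20–5.
Basil vs Ember: Basil preferred on 3+3+4 = 10 ballots; Ember wins 15–10.
Basil vs Lantern: Basil is ranked higher on 3+5+4 = 12 ballots, Lantern on 13. Lantern wins 13–12.
Kiln vs Maru: Kiln preferred on 3+4+3+4 = 14 ballots; Kiln wins 14–11.
Kiln vs Ember: 3+3+4 = 10 for Kiln, 15 for Ember — Ember by 15–10.
Kiln vs Lantern: Kiln is ranked higher on 3+5+3+4 = 15 ballots, Lantern on 10. Kiln wins 15–10.
Maru vs Ember: Maru preferred on 5+4 = 9 ballots; Ember wins 16–9.
Maru vs Lantern: 9 to 16, Lantern.
Ember vs Lantern: 4+5 = 9 for Ember, 16 for Lantern — Lantern by 16–9.
Each restaurant drops at least one matchup (Dumpling House loses to Basil; Basil loses to Kiln; Kiln loses to Ember; Maru loses to Basil; Ember loses to Lantern; Lantern loses to Dumpling House); the cycle Dumpling House beats Lantern beats Basil beats Dumpling House rules out a Condorcet winner.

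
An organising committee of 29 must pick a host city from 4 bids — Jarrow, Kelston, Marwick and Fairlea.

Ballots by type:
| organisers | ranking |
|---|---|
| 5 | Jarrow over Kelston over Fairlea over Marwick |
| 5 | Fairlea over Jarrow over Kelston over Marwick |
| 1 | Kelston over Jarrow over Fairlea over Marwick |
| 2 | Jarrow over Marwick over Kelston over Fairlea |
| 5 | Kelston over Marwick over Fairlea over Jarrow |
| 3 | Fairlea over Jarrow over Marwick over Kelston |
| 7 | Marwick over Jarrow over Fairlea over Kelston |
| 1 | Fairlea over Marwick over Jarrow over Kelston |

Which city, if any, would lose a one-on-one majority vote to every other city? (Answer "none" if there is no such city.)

Pairwise majorities:
Jarrow vs Kelston: 5+5+2+3+7+1 = 23 for Jarrow, 6 for Kelston — Jarrow by 23–6.
Jarrow vs Marwick: 16 to 13, Jarrow.
Jarrow vs Fairlea: Jarrow, 15–14.
Kelston–Marwick: Kelston 16–13.
Kelston vs Fairlea: Fairlea, 16–13.
Marwick–Fairlea: Fairlea 15–14.
Only Marwick has no wins; Marwick is the Condorcet loser.

Marwick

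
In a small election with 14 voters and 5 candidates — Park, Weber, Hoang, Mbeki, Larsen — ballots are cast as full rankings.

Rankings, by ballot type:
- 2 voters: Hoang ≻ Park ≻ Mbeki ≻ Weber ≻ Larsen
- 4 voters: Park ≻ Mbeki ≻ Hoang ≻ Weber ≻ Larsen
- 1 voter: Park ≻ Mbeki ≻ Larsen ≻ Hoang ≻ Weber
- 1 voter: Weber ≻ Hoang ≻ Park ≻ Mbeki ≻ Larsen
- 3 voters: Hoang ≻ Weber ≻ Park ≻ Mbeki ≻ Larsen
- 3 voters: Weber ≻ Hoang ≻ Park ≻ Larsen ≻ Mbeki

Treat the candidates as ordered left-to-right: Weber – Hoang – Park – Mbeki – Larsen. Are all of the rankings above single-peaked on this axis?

no

Axis positions: Weber=1, Hoang=2, Park=3, Mbeki=4, Larsen=5.
Ballot type 1 (peak Hoang at position 2): ranking walks positions 2-3-4-1-5, expanding outward from the peak — single-peaked.
Ballot type 2 (peak Park at position 3): ranking walks positions 3-4-2-1-5, expanding outward from the peak — single-peaked.
Ballot type 3 (peak Park at position 3): ranking walks positions 3-4-5-2-1, expanding outward from the peak — single-peaked.
Ballot type 4 (peak Weber at position 1): ranking walks positions 1-2-3-4-5, expanding outward from the peak — single-peaked.
Ballot type 5 (peak Hoang at position 2): ranking walks positions 2-1-3-4-5, expanding outward from the peak — single-peaked.
Ballot type 6: ranking walks positions 1-2-3-5-4; Larsen is ranked above Mbeki even though Mbeki lies between Larsen and the peak Weber on the axis — preferences dip and rise again. Not single-peaked.
Ballot type 6 violates single-peakedness, so the profile is not single-peaked on this axis.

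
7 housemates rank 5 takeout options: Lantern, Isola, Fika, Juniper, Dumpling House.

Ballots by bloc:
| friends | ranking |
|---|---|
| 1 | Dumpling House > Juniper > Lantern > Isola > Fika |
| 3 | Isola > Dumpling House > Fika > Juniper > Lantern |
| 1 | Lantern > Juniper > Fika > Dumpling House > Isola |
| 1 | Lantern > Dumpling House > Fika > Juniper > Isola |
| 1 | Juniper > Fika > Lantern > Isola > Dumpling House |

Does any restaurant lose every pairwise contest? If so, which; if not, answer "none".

none

Pairwise majorities:
Lantern–Isola: Lantern 4–3.
Lantern vs Fika: 1+1+1 = 3 for Lantern, 4 for Fika — Fika by 4–3.
Lantern vs Juniper: Juniper, 5–2.
Lantern vs Dumpling House: Dumpling House wins 4–3.
Isola vs Fika: Isola, 4–3.
Isola–Juniper: Juniper 4–3.
Isola vs Dumpling House: Isola wins 4–3.
Fika vs Juniper: 4 to 3, Fika.
Fika vs Dumpling House: Dumpling House, 5–2.
Juniper vs Dumpling House: Dumpling House wins 5–2.
Each restaurant has at least one pairwise win (Lantern beats Isola; Isola beats Fika; Fika beats Lantern; Juniper beats Lantern; Dumpling House beats Lantern) — no Condorcet loser.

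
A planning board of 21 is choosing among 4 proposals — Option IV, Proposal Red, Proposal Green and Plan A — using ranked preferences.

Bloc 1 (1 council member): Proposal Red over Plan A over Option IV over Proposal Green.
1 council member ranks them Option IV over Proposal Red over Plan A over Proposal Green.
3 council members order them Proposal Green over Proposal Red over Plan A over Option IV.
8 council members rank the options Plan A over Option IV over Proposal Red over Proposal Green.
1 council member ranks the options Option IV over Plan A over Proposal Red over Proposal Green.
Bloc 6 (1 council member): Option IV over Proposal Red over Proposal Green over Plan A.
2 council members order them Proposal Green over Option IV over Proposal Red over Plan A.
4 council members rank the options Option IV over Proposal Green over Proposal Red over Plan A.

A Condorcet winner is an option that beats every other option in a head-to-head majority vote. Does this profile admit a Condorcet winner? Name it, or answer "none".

Head-to-head results (21 council members):
Option IV vs Proposal Red: 1+8+1+1+2+4 = 17 for Option IV, 4 for Proposal Red — Option IV by 17–4.
Option IV vs Proposal Green: 1+1+8+1+1+4 = 16 for Option IV, 5 for Proposal Green — Option IV by 16–5.
Option IV vs Plan A: Plan A wins 12–9.
Proposal Red vs Proposal Green: Proposal Red wins 12–9.
Proposal Red vs Plan A: Proposal Red is ranked higher on 1+1+3+1+2+4 = 12 ballots, Plan A on 9. Proposal Red wins 12–9.
Proposal Green vs Plan A: Plan A, 11–10.
Each option drops at least one matchup (Option IV loses to Plan A; Proposal Red loses to Option IV; Proposal Green loses to Option IV; Plan A loses to Proposal Red); the cycle Option IV > Proposal Red > Plan A > Option IV rules out a Condorcet winner.

none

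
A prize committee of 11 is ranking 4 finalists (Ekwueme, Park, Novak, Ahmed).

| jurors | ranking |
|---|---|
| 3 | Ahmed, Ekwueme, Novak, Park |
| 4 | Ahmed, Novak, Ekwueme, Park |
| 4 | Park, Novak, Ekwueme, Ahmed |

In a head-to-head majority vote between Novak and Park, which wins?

Novak

Ballots ranking Novak above Park: 3 + 4 = 7.
Ballots ranking Park above Novak: 11 − 7 = 4.
Novak wins the head-to-head 7–4.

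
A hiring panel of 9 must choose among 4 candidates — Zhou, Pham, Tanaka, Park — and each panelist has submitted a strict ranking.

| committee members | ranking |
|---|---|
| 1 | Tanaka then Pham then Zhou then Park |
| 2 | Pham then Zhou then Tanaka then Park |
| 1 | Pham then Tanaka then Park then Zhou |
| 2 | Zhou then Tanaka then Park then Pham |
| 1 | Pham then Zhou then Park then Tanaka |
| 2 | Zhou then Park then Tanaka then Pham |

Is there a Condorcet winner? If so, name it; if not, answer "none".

Check each pair by majority over 9 ballots:
Zhou vs Pham: Zhou preferred on 2+2 = 4 ballots; Pham wins 5–4.
Zhou vs Tanaka: Zhou preferred on 2+2+1+2 = 7 ballots; Zhou wins 7–2.
Zhou vs Park: 8 to 1, Zhou.
Pham vs Tanaka: 4 to 5, Tanaka.
Pham vs Park: Pham wins 5–4.
Tanaka vs Park: 1+2+1+2 = 6 for Tanaka, 3 for Park — Tanaka by 6–3.
No candidate is unbeaten: Zhou loses to Pham; Pham loses to Tanaka; Tanaka loses to Zhou; Park loses to Zhou. In particular Zhou beats Tanaka beats Pham beats Zhou is a majority cycle — no Condorcet winner exists.

none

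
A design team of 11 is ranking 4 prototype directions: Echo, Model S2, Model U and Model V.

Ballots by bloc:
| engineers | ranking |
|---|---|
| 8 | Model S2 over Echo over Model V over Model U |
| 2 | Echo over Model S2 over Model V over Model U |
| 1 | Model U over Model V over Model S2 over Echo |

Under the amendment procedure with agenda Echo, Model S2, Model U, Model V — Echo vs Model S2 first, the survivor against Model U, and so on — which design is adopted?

Model S2

Round 1: Echo vs Model S2 — 2–9, Model S2 advances.
Round 2: Model S2 vs Model U — 10–1, Model S2 advances.
Round 3: Model S2 vs Model V — 10–1, Model S2 advances.
The agenda winner is Model S2.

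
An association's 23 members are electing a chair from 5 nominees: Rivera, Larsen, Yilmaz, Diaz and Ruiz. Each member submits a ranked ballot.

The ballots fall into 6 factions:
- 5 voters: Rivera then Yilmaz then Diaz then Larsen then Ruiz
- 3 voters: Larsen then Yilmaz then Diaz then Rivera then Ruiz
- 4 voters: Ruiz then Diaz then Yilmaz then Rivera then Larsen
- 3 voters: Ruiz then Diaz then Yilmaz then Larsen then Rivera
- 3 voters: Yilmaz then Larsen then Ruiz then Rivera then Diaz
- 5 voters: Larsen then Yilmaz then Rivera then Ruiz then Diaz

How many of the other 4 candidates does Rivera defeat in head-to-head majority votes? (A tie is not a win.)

Rivera against each rival (23 voters):
Rivera vs Larsen: Rivera is ranked higher on 5+4 = 9 ballots, Larsen on 14. Larsen wins 14–9.
Rivera vs Yilmaz: 5 to 18, Yilmaz.
Rivera vs Diaz: Rivera, 13–10.
Rivera vs Ruiz: Rivera, 13–10.
Rivera beats Diaz, Ruiz; loses to Larsen, Yilmaz — 2 pairwise wins.

2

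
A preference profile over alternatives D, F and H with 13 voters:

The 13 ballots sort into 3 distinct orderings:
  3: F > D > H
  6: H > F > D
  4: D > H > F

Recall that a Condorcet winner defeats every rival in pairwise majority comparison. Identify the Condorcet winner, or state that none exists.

none

Check each pair by majority over 13 ballots:
D vs F: F, 9–4.
D–H: D 7–6.
F vs H: F preferred on 3 ballots; H wins 10–3.
No alternative is unbeaten: D loses to F; F loses to H; H loses to D. In particular D > H > F > D is a majority cycle — no Condorcet winner exists.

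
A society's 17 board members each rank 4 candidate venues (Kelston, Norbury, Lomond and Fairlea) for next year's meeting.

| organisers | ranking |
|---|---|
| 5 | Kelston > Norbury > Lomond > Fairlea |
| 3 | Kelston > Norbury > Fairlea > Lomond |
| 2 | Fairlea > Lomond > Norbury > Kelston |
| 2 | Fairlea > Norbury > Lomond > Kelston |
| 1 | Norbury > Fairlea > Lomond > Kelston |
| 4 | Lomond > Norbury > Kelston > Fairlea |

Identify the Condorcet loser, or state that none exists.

Fairlea

Pairwise majorities:
Kelston vs Norbury: 8 to 9, Norbury.
Kelston vs Lomond: Kelston preferred on 5+3 = 8 ballots; Lomond wins 9–8.
Kelston vs Fairlea: Kelston is ranked higher on 5+3+4 = 12 ballots, Fairlea on 5. Kelston wins 12–5.
Norbury vs Lomond: Norbury, 11–6.
Norbury vs Fairlea: Norbury preferred on 5+3+1+4 = 13 ballots; Norbury wins 13–4.
Lomond vs Fairlea: 9 to 8, Lomond.
Only Fairlea has no wins; Fairlea is the Condorcet loser.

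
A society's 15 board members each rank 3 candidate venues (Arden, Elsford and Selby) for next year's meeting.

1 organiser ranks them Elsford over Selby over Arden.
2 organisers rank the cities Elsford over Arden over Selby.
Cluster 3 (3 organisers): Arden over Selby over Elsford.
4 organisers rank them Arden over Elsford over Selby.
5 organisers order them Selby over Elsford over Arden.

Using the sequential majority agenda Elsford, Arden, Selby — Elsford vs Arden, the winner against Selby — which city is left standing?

Round 1: Elsford vs Arden — 8–7, Elsford advances.
Round 2: Elsford vs Selby — 7–8, Selby advances.
Selby survives the agenda.

Selby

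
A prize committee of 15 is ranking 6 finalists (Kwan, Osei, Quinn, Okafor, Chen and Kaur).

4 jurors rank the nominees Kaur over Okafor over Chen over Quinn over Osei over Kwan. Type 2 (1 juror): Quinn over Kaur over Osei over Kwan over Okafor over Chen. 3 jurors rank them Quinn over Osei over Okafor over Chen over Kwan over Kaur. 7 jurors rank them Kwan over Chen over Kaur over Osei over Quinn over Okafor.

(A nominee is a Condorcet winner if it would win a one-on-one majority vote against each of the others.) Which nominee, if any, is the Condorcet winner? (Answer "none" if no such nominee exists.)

Check each pair by majority over 15 ballots:
Kwan vs Osei: 7 to 8, Osei.
Kwan vs Quinn: Kwan preferred on 7 ballots; Quinn wins 8–7.
Kwan vs Okafor: 1+7 = 8 for Kwan, 7 for Okafor — Kwan by 8–7.
Kwan vs Chen: Kwan is ranked higher on 1+7 = 8 ballots, Chen on 7. Kwan wins 8–7.
Kwan vs Kaur: 3+7 = 10 for Kwan, 5 for Kaur — Kwan by 10–5.
Osei vs Quinn: 7 for Osei, 8 for Quinn — Quinn by 8–7.
Osei vs Okafor: 11 to 4, Osei.
Osei vs Chen: 1+3 = 4 for Osei, 11 for Chen — Chen by 11–4.
Osei vs Kaur: 3 for Osei, 12 for Kaur — Kaur by 12–3.
Quinn vs Okafor: 1+3+7 = 11 for Quinn, 4 for Okafor — Quinn by 11–4.
Quinn vs Chen: 4 to 11, Chen.
Quinn vs Kaur: 1+3 = 4 for Quinn, 11 for Kaur — Kaur by 11–4.
Okafor vs Chen: 8 to 7, Okafor.
Okafor vs Kaur: 3 for Okafor, 12 for Kaur — Kaur by 12–3.
Chen vs Kaur: Chen is ranked higher on 3+7 = 10 ballots, Kaur on 5. Chen wins 10–5.
Every nominee loses at least once (Kwan loses to Osei; Osei loses to Quinn; Quinn loses to Chen; Okafor loses to Kwan; Chen loses to Kwan; Kaur loses to Kwan). The majority relation contains the cycle Kwan > Chen > Osei > Kwan, so there is no Condorcet winner.

none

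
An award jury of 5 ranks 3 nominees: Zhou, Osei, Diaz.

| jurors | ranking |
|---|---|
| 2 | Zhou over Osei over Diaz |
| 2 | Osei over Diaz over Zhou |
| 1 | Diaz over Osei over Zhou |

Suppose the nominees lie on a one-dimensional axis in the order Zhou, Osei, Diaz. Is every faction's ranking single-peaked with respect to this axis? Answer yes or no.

yes

Axis positions: Zhou=1, Osei=2, Diaz=3.
Faction 1 (peak Zhou at position 1): ranking walks positions 1-2-3, expanding outward from the peak — single-peaked.
Faction 2 (peak Osei at position 2): ranking walks positions 2-3-1, expanding outward from the peak — single-peaked.
Faction 3 (peak Diaz at position 3): ranking walks positions 3-2-1, expanding outward from the peak — single-peaked.
Every ranking is single-peaked on this axis.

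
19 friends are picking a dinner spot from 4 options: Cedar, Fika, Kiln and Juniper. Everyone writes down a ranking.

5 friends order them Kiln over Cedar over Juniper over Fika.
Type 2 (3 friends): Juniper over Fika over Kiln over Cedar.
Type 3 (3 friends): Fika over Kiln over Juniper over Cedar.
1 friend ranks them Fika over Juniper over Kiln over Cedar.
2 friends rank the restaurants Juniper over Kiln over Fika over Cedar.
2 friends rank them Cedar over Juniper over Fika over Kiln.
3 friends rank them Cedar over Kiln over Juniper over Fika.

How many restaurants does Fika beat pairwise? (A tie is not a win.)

Fika against each rival (19 friends):
Fika vs Cedar: Cedar wins 10–9.
Fika vs Kiln: Kiln, 10–9.
Fika vs Juniper: 4 to 15, Juniper.
Fika beats no one; loses to Cedar, Kiln, Juniper — 0 pairwise wins.

0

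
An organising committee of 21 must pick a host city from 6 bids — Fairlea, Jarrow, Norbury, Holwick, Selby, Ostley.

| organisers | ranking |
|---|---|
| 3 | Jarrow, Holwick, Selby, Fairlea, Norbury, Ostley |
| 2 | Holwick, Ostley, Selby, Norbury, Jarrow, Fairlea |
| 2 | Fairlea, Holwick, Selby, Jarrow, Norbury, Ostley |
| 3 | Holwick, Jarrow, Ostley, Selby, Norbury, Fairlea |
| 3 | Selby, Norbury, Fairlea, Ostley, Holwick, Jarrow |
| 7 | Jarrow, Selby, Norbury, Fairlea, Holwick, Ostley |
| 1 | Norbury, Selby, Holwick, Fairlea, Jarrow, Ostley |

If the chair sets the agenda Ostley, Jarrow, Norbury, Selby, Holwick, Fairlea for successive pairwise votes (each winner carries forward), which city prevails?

Fairlea

Round 1: Ostley vs Jarrow — 5–16, Jarrow advances.
Round 2: Jarrow vs Norbury — 15–6, Jarrow advances.
Round 3: Jarrow vs Selby — 13–8, Jarrow advances.
Round 4: Jarrow vs Holwick — 10–11, Holwick advances.
Round 5: Holwick vs Fairlea — 9–12, Fairlea advances.
The agenda winner is Fairlea.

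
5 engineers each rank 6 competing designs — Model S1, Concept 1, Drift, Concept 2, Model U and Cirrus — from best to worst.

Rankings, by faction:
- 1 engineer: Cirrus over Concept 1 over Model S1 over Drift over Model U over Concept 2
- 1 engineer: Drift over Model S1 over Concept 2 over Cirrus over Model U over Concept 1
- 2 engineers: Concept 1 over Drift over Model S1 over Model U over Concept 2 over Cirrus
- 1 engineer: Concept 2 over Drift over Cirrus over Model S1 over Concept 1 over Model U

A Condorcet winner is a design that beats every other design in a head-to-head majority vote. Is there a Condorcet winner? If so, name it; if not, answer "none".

Pairwise majorities:
Model S1 vs Concept 1: Concept 1, 3–2.
Model S1 vs Drift: Drift wins 4–1.
Model S1–Concept 2: Model S1 4–1.
Model S1–Model U: Model S1 5–0.
Model S1 vs Cirrus: Model S1, 3–2.
Concept 1 vs Drift: Concept 1, 3–2.
Concept 1–Concept 2: Concept 1 3–2.
Concept 1 vs Model U: Concept 1 wins 4–1.
Concept 1–Cirrus: Cirrus 3–2.
Drift vs Concept 2: Drift wins 4–1.
Drift vs Model U: Drift, 5–0.
Drift vs Cirrus: Drift, 4–1.
Concept 2–Model U: Model U 3–2.
Concept 2 vs Cirrus: Concept 2, 4–1.
Model U vs Cirrus: Cirrus wins 3–2.
Each design drops at least one matchup (Model S1 loses to Concept 1; Concept 1 loses to Cirrus; Drift loses to Concept 1; Concept 2 loses to Model S1; Model U loses to Model S1; Cirrus loses to Model S1); the cycle Model S1 beats Cirrus beats Concept 1 beats Model S1 rules out a Condorcet winner.

none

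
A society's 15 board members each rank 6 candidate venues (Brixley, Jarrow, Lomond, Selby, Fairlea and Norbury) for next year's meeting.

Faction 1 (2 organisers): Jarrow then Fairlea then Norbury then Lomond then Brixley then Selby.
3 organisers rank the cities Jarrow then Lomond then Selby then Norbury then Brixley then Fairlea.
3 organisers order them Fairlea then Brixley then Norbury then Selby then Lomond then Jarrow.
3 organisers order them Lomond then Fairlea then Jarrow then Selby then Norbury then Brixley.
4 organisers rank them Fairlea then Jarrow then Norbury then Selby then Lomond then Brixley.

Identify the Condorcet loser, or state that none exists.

Brixley

Head-to-head results (15 organisers):
Brixley–Jarrow: Jarrow 12–3.
Brixley–Lomond: Lomond 12–3.
Brixley vs Selby: Selby, 10–5.
Brixley vs Fairlea: Fairlea, 12–3.
Brixley–Norbury: Norbury 12–3.
Jarrow vs Lomond: Jarrow is ranked higher on 2+3+4 = 9 ballots, Lomond on 6. Jarrow wins 9–6.
Jarrow vs Selby: Jarrow is ranked higher on 2+3+3+4 = 12 ballots, Selby on 3. Jarrow wins 12–3.
Jarrow vs Fairlea: Fairlea, 10–5.
Jarrow vs Norbury: Jarrow wins 12–3.
Lomond vs Selby: Lomond wins 8–7.
Lomond vs Fairlea: Fairlea wins 9–6.
Lomond–Norbury: Norbury 9–6.
Selby vs Fairlea: Fairlea wins 12–3.
Selby vs Norbury: 6 to 9, Norbury.
Fairlea vs Norbury: Fairlea, 12–3.
Brixley is beaten in every head-to-head and is the Condorcet loser.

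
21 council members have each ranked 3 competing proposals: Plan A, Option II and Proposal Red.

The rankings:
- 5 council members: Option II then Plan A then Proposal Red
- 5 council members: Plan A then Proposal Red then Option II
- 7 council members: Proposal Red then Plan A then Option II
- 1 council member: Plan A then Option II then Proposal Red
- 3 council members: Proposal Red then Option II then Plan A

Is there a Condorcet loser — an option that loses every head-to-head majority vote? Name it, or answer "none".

Head-to-head results (21 council members):
Plan A vs Option II: 5+7+1 = 13 for Plan A, 8 for Option II — Plan A by 13–8.
Plan A vs Proposal Red: Plan A, 11–10.
Option II vs Proposal Red: Option II is ranked higher on 5+1 = 6 ballots, Proposal Red on 15. Proposal Red wins 15–6.
Option II is beaten in every head-to-head and is the Condorcet loser.

Option II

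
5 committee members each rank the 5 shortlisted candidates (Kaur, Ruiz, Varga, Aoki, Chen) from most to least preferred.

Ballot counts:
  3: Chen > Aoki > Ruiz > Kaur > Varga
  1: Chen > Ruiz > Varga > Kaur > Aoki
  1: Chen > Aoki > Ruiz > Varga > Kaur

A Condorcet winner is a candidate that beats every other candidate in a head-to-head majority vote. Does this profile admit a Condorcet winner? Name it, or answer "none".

Chen

Pairwise majorities:
Kaur vs Ruiz: 0 for Kaur, 5 for Ruiz — Ruiz by 5–0.
Kaur vs Varga: Kaur, 3–2.
Kaur–Aoki: Aoki 4–1.
Kaur vs Chen: Chen, 5–0.
Ruiz vs Varga: Ruiz preferred on 3+1+1 = 5 ballots; Ruiz wins 5–0.
Ruiz–Aoki: Aoki 4–1.
Ruiz vs Chen: 0 to 5, Chen.
Varga vs Aoki: Varga preferred on 1 ballot; Aoki wins 4–1.
Varga–Chen: Chen 5–0.
Aoki vs Chen: 0 for Aoki, 5 for Chen — Chen by 5–0.
Chen beats each of Kaur, Ruiz, Varga, Aoki — Chen is the Condorcet winner.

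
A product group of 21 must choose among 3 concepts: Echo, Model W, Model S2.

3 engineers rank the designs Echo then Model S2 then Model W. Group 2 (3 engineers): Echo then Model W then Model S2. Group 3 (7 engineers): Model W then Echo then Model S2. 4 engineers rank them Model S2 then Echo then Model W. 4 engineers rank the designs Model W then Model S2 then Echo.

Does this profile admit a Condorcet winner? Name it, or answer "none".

Check each pair by majority over 21 ballots:
Echo vs Model W: 10 to 11, Model W.
Echo vs Model S2: 3+3+7 = 13 for Echo, 8 for Model S2 — Echo by 13–8.
Model W vs Model S2: Model W wins 14–7.
Model W defeats every rival head-to-head and is the Condorcet winner.

Model W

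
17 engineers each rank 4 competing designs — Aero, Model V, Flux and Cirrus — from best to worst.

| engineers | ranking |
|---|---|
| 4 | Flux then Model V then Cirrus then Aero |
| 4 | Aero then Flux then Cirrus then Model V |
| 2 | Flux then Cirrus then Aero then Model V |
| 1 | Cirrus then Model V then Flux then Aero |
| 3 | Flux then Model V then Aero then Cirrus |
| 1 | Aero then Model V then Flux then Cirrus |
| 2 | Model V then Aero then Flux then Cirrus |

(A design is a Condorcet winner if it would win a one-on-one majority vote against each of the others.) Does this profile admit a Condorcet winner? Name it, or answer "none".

Head-to-head results (17 engineers):
Aero vs Model V: 7 to 10, Model V.
Aero vs Flux: Aero is ranked higher on 4+1+2 = 7 ballots, Flux on 10. Flux wins 10–7.
Aero vs Cirrus: 10 to 7, Aero.
Model V vs Flux: 1+1+2 = 4 for Model V, 13 for Flux — Flux by 13–4.
Model V vs Cirrus: Model V preferred on 4+3+1+2 = 10 ballots; Model V wins 10–7.
Flux vs Cirrus: Flux preferred on 4+4+2+3+1+2 = 16 ballots; Flux wins 16–1.
Only Flux has no losses; Flux is the Condorcet winner.

Flux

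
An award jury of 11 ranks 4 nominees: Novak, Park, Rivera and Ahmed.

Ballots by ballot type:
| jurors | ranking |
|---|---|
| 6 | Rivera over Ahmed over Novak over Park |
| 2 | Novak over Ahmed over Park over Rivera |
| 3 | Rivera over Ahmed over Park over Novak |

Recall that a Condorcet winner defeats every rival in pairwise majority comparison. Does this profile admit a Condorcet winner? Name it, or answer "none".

Head-to-head results (11 jurors):
Novak vs Park: Novak is ranked higher on 6+2 = 8 ballots, Park on 3. Novak wins 8–3.
Novak vs Rivera: Novak is ranked higher on 2 ballots, Rivera on 9. Rivera wins 9–2.
Novak vs Ahmed: Novak preferred on 2 ballots; Ahmed wins 9–2.
Park vs Rivera: Park is ranked higher on 2 ballots, Rivera on 9. Rivera wins 9–2.
Park vs Ahmed: Park preferred on 0 ballots; Ahmed wins 11–0.
Rivera vs Ahmed: Rivera preferred on 6+3 = 9 ballots; Rivera wins 9–2.
Rivera wins every pairwise contest, so Rivera is the Condorcet winner.

Rivera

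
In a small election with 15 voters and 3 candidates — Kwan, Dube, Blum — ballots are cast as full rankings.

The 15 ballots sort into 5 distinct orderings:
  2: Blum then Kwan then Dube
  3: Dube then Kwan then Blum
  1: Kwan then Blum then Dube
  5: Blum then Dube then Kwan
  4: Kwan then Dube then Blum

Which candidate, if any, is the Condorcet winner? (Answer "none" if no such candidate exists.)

none

Pairwise majorities:
Kwan vs Dube: Dube, 8–7.
Kwan vs Blum: Kwan, 8–7.
Dube vs Blum: 3+4 = 7 for Dube, 8 for Blum — Blum by 8–7.
No candidate is unbeaten: Kwan loses to Dube; Dube loses to Blum; Blum loses to Kwan. In particular Kwan beats Blum beats Dube beats Kwan is a majority cycle — no Condorcet winner exists.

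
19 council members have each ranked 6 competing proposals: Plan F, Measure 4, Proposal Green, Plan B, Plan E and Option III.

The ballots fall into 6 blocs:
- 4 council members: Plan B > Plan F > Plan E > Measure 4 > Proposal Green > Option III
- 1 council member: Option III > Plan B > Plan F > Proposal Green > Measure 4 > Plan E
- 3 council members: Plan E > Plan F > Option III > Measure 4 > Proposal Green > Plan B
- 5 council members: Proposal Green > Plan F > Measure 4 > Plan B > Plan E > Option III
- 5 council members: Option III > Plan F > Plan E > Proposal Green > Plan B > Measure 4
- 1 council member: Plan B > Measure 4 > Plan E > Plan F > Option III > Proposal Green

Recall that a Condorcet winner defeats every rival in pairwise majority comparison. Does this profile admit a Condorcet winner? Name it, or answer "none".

Plan F

Check each pair by majority over 19 ballots:
Plan F vs Measure 4: Plan F is ranked higher on 4+1+3+5+5 = 18 ballots, Measure 4 on 1. Plan F wins 18–1.
Plan F vs Proposal Green: Plan F preferred on 4+1+3+5+1 = 14 ballots; Plan F wins 14–5.
Plan F vs Plan B: 13 to 6, Plan F.
Plan F vs Plan E: 15 to 4, Plan F.
Plan F vs Option III: 13 to 6, Plan F.
Measure 4 vs Proposal Green: 4+3+1 = 8 for Measure 4, 11 for Proposal Green — Proposal Green by 11–8.
Measure 4 vs Plan B: 8 to 11, Plan B.
Measure 4 vs Plan E: Measure 4 is ranked higher on 1+5+1 = 7 ballots, Plan E on 12. Plan E wins 12–7.
Measure 4 vs Option III: Measure 4 is ranked higher on 4+5+1 = 10 ballots, Option III on 9. Measure 4 wins 10–9.
Proposal Green vs Plan B: 3+5+5 = 13 for Proposal Green, 6 for Plan B — Proposal Green by 13–6.
Proposal Green vs Plan E: Proposal Green is ranked higher on 1+5 = 6 ballots, Plan E on 13. Plan E wins 13–6.
Proposal Green vs Option III: 4+5 = 9 for Proposal Green, 10 for Option III — Option III by 10–9.
Plan B vs Plan E: Plan B preferred on 4+1+5+1 = 11 ballots; Plan B wins 11–8.
Plan B vs Option III: Plan B is ranked higher on 4+5+1 = 10 ballots, Option III on 9. Plan B wins 10–9.
Plan E vs Option III: Plan E is ranked higher on 4+3+5+1 = 13 ballots, Option III on 6. Plan E wins 13–6.
Plan F defeats every rival head-to-head and is the Condorcet winner.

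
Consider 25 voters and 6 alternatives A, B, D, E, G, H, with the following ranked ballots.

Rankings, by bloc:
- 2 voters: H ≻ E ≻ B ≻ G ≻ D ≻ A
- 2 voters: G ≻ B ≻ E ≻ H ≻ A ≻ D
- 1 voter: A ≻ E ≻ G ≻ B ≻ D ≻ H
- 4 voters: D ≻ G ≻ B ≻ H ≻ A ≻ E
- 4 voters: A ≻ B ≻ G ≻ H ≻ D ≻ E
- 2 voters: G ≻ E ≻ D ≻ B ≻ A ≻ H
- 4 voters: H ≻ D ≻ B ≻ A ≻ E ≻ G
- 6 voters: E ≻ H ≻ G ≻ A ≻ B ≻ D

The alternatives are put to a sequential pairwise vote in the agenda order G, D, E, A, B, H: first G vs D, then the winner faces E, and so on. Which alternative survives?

B

Round 1: G vs D — 17–8, G advances.
Round 2: G vs E — 12–13, E advances.
Round 3: E vs A — 12–13, A advances.
Round 4: A vs B — 11–14, B advances.
Round 5: B vs H — 13–12, B advances.
The agenda winner is B.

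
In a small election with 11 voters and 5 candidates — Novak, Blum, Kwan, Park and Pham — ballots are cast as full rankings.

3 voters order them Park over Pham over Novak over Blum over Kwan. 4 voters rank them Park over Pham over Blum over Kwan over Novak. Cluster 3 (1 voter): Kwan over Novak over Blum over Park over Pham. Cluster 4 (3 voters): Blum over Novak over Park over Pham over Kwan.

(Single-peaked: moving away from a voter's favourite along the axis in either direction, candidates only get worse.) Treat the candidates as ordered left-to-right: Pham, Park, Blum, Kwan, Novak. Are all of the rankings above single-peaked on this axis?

Axis positions: Pham=1, Park=2, Blum=3, Kwan=4, Novak=5.
Cluster 1: ranking walks positions 2-1-5-3-4; Novak is ranked above Blum even though Blum lies between Novak and the peak Park on the axis — preferences dip and rise again. Not single-peaked.
Cluster 2 (peak Park at position 2): ranking walks positions 2-1-3-4-5, expanding outward from the peak — single-peaked.
Cluster 3 (peak Kwan at position 4): ranking walks positions 4-5-3-2-1, expanding outward from the peak — single-peaked.
Cluster 4: ranking walks positions 3-5-2-1-4; Novak is ranked above Kwan even though Kwan lies between Novak and the peak Blum on the axis — preferences dip and rise again. Not single-peaked.
Cluster 1 violates single-peakedness, so the profile is not single-peaked on this axis.

no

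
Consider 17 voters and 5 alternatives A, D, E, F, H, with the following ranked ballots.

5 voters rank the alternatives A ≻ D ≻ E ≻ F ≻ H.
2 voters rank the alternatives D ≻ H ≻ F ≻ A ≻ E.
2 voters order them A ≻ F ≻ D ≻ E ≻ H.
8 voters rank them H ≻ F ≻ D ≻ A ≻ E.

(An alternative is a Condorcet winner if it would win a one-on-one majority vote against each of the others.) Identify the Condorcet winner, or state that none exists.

none

Check each pair by majority over 17 ballots:
A vs D: D, 10–7.
A–E: A 17–0.
A vs F: F wins 10–7.
A vs H: H wins 10–7.
D vs E: D wins 17–0.
D vs F: F, 10–7.
D vs H: D, 9–8.
E vs F: F, 12–5.
E vs H: H, 10–7.
F vs H: H wins 10–7.
Every alternative loses at least once (A loses to D; D loses to F; E loses to A; F loses to H; H loses to D). The majority relation contains the cycle D > H > F > D, so there is no Condorcet winner.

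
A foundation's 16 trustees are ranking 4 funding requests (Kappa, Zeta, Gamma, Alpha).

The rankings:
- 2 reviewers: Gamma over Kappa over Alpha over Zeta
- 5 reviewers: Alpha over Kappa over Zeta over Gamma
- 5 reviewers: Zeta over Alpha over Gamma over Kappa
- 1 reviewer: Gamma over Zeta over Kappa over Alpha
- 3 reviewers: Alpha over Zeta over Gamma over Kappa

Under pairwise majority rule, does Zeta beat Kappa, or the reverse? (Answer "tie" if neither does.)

Ballots ranking Zeta above Kappa: 5 + 1 + 3 = 9.
Ballots ranking Kappa above Zeta: 16 − 9 = 7.
Zeta wins the head-to-head 9–7.

Zeta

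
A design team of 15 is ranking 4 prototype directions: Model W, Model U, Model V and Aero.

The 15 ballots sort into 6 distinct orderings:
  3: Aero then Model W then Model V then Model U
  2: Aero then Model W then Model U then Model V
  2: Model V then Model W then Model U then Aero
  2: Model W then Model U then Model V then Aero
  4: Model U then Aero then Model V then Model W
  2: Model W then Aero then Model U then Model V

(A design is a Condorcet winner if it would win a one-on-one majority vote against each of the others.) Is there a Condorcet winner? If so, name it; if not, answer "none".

none

Pairwise majorities:
Model W vs Model U: Model W wins 11–4.
Model W vs Model V: 9 to 6, Model W.
Model W vs Aero: Aero, 9–6.
Model U vs Model V: Model U preferred on 2+2+4+2 = 10 ballots; Model U wins 10–5.
Model U vs Aero: 2+2+4 = 8 for Model U, 7 for Aero — Model U by 8–7.
Model V vs Aero: Aero wins 11–4.
Each design drops at least one matchup (Model W loses to Aero; Model U loses to Model W; Model V loses to Model W; Aero loses to Model U); the cycle Model W > Model U > Aero > Model W rules out a Condorcet winner.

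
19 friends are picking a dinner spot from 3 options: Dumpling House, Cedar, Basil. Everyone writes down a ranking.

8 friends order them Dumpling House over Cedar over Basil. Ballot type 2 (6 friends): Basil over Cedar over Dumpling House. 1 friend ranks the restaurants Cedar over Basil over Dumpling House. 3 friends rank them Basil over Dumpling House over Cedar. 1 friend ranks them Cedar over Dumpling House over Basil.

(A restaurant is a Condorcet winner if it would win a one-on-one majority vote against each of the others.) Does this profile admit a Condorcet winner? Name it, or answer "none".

none

Pairwise majorities:
Dumpling House vs Cedar: Dumpling House wins 11–8.
Dumpling House–Basil: Basil 10–9.
Cedar vs Basil: Cedar, 10–9.
Every restaurant loses at least once (Dumpling House loses to Basil; Cedar loses to Dumpling House; Basil loses to Cedar). The majority relation contains the cycle Dumpling House beats Cedar beats Basil beats Dumpling House, so there is no Condorcet winner.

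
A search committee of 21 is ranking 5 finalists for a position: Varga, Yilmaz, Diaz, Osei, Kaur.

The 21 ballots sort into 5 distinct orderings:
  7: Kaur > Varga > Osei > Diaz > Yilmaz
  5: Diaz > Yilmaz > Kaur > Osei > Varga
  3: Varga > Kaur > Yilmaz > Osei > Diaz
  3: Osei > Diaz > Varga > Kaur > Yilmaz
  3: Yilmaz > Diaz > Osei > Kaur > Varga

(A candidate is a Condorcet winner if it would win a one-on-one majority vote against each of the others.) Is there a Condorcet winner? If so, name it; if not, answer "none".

Head-to-head results (21 committee members):
Varga–Yilmaz: Varga 13–8.
Varga vs Diaz: Varga preferred on 7+3 = 10 ballots; Diaz wins 11–10.
Varga–Osei: Osei 11–10.
Varga–Kaur: Kaur 15–6.
Yilmaz vs Diaz: Yilmaz is ranked higher on 3+3 = 6 ballots, Diaz on 15. Diaz wins 15–6.
Yilmaz vs Osei: Yilmaz, 11–10.
Yilmaz–Kaur: Kaur 13–8.
Diaz vs Osei: 8 to 13, Osei.
Diaz vs Kaur: Diaz is ranked higher on 5+3+3 = 11 ballots, Kaur on 10. Diaz wins 11–10.
Osei vs Kaur: Osei is ranked higher on 3+3 = 6 ballots, Kaur on 15. Kaur wins 15–6.
No candidate is unbeaten: Varga loses to Diaz; Yilmaz loses to Varga; Diaz loses to Osei; Osei loses to Yilmaz; Kaur loses to Diaz. In particular Varga > Yilmaz > Osei > Varga is a majority cycle — no Condorcet winner exists.

none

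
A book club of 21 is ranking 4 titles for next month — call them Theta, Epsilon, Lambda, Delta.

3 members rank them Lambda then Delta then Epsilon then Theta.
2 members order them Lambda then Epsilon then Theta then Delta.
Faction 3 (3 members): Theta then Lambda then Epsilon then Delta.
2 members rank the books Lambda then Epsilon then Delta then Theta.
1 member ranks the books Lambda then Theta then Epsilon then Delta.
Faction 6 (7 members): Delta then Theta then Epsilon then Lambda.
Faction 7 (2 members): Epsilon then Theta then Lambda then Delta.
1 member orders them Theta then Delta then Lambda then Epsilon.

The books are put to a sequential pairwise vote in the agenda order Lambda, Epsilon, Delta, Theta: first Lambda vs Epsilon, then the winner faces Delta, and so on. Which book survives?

Round 1: Lambda vs Epsilon — 12–9, Lambda advances.
Round 2: Lambda vs Delta — 13–8, Lambda advances.
Round 3: Lambda vs Theta — 8–13, Theta advances.
The agenda winner is Theta.

Theta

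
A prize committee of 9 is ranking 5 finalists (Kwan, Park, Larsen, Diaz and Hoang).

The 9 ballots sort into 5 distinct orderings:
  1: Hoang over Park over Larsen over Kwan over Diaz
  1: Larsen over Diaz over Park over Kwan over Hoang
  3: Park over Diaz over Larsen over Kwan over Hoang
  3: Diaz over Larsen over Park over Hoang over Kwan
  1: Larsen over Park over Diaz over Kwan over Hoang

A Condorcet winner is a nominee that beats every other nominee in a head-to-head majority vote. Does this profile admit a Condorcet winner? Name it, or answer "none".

Head-to-head results (9 jurors):
Kwan vs Park: Kwan preferred on 0 ballots; Park wins 9–0.
Kwan vs Larsen: Kwan preferred on 0 ballots; Larsen wins 9–0.
Kwan vs Diaz: Kwan preferred on 1 ballot; Diaz wins 8–1.
Kwan vs Hoang: 1+3+1 = 5 for Kwan, 4 for Hoang — Kwan by 5–4.
Park vs Larsen: Park preferred on 1+3 = 4 ballots; Larsen wins 5–4.
Park vs Diaz: Park preferred on 1+3+1 = 5 ballots; Park wins 5–4.
Park vs Hoang: Park is ranked higher on 1+3+3+1 = 8 ballots, Hoang on 1. Park wins 8–1.
Larsen vs Diaz: Larsen is ranked higher on 1+1+1 = 3 ballots, Diaz on 6. Diaz wins 6–3.
Larsen vs Hoang: 8 to 1, Larsen.
Diaz vs Hoang: 1+3+3+1 = 8 for Diaz, 1 for Hoang — Diaz by 8–1.
No nominee is unbeaten: Kwan loses to Park; Park loses to Larsen; Larsen loses to Diaz; Diaz loses to Park; Hoang loses to Kwan. In particular Park > Diaz > Larsen > Park is a majority cycle — no Condorcet winner exists.

none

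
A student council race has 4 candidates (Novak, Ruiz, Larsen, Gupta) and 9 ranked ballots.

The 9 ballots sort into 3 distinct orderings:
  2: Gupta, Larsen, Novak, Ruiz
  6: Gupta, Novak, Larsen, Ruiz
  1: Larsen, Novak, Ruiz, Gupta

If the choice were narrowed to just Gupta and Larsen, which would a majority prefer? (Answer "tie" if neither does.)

Ballots ranking Gupta above Larsen: 2 + 6 = 8.
Ballots ranking Larsen above Gupta: 9 − 8 = 1.
Gupta wins the head-to-head 8–1.

Gupta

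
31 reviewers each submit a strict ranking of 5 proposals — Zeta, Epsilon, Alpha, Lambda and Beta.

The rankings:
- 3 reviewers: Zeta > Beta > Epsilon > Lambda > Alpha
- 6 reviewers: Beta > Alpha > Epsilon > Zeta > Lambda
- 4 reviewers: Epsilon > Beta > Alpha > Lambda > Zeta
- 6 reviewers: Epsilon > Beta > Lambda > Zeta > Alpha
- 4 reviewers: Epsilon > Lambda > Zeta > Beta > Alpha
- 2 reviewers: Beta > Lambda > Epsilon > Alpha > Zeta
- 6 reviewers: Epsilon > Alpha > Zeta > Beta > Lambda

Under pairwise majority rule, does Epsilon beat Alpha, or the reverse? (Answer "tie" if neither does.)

Epsilon

Ballots ranking Epsilon above Alpha: 3 + 4 + 6 + 4 + 2 + 6 = 25.
Ballots ranking Alpha above Epsilon: 31 − 25 = 6.
Epsilon wins the head-to-head 25–6.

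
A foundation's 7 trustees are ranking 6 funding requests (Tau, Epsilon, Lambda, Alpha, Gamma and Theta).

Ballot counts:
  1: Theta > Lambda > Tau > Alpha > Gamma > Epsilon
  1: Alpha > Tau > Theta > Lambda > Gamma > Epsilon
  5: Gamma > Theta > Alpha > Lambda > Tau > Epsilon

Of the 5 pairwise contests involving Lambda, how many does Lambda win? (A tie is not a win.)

2

Lambda against each rival (7 reviewers):
Lambda vs Tau: Lambda, 6–1.
Lambda vs Epsilon: Lambda preferred on 1+1+5 = 7 ballots; Lambda wins 7–0.
Lambda vs Alpha: 1 to 6, Alpha.
Lambda vs Gamma: 2 to 5, Gamma.
Lambda vs Theta: 0 for Lambda, 7 for Theta — Theta by 7–0.
Lambda beats Tau, Epsilon; loses to Alpha, Gamma, Theta — 2 pairwise wins.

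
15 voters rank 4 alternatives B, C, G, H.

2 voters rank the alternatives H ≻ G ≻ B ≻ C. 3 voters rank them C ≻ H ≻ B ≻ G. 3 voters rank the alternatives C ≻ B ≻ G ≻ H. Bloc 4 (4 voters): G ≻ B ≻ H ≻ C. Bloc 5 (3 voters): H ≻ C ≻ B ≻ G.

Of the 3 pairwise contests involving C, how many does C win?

C against each rival (15 voters):
C vs B: 9 to 6, C.
C vs G: 3+3+3 = 9 for C, 6 for G — C by 9–6.
C vs H: 6 to 9, H.
C beats B, G; loses to H — 2 pairwise wins.

2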